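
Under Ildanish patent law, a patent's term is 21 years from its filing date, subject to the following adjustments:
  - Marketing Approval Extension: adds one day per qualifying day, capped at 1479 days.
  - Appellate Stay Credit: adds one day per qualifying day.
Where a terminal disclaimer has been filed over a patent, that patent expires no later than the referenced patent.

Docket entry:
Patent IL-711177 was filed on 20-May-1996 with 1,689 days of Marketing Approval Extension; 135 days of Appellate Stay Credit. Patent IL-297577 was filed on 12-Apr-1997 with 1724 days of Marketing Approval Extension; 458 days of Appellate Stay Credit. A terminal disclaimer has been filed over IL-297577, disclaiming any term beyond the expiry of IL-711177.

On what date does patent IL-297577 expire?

Natural term of IL-297577:
  Base: filing + 21 years → 12 April 2018.
  Marketing Approval Extension: 1724 days claimed exceeds the 1479-day cap, so +1479 days → 30 April 2022.
  Appellate Stay Credit: +458 days → 1 August 2023.
Expiry of referenced patent IL-711177:
  Base: filing + 21 years → 20 May 2017.
  Marketing Approval Extension: 1689 days claimed exceeds the 1479-day cap, so +1479 days → 7 June 2021.
  Appellate Stay Credit: +135 days → 20 October 2021.
Terminal disclaimer: IL-297577 expires on the earlier of 1 August 2023 and 20 October 2021.

October 20, 2021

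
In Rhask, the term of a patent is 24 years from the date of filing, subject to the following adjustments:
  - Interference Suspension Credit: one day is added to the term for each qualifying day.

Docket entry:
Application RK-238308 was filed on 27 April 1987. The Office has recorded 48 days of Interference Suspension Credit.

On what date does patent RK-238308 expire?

Base term: filing date + 24 years → 27 April 2011.
Interference Suspension Credit: +48 days → 14 June 2011.

June 14, 2011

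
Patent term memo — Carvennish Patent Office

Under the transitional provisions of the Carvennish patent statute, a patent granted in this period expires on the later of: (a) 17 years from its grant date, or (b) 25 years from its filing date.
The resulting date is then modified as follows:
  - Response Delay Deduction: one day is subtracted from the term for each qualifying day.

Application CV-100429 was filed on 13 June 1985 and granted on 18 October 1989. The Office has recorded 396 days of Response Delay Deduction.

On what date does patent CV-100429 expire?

(a) grant + 17 years → 18 October 2006.
(b) filing + 25 years → 13 June 2010.
Later of the two: 13 June 2010.
Response Delay Deduction: −396 days → 13 May 2009.

May 13, 2009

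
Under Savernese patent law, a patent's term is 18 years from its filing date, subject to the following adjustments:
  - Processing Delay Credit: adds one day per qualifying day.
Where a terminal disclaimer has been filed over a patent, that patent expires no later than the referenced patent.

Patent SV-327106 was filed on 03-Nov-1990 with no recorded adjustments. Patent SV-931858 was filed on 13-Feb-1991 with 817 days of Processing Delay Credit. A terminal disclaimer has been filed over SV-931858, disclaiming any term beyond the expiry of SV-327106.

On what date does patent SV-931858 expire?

2008-11-03

Natural term of SV-931858:
  Base: filing + 18 years → 13 February 2009.
  Processing Delay Credit: +817 days → 11 May 2011.
Expiry of referenced patent SV-327106:
  Base: filing + 18 years → 3 November 2008.
Terminal disclaimer: SV-931858 expires on the earlier of 11 May 2011 and 3 November 2008.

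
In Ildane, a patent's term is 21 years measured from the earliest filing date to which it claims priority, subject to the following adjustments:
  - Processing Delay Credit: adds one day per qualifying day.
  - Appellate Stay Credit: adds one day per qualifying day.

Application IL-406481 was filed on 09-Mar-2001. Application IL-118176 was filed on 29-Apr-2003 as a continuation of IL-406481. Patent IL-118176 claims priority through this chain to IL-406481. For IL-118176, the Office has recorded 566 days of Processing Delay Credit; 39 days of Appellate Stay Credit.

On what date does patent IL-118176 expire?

Earliest priority filing: 9 March 2001.
Base term: 9 March 2001 + 21 years → 9 March 2022.
Processing Delay Credit: +566 days → 26 September 2023.
Appellate Stay Credit: +39 days → 4 November 2023.

November 4, 2023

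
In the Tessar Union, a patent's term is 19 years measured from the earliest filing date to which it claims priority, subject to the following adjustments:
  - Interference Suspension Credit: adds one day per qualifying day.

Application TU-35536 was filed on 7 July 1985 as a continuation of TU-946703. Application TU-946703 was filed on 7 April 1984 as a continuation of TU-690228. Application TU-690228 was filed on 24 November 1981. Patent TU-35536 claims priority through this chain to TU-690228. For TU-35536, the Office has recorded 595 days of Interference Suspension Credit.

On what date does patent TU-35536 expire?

2002-07-12

Earliest priority filing: 24 November 1981.
Base term: 24 November 1981 + 19 years → 24 November 2000.
Interference Suspension Credit: +595 days → 12 July 2002.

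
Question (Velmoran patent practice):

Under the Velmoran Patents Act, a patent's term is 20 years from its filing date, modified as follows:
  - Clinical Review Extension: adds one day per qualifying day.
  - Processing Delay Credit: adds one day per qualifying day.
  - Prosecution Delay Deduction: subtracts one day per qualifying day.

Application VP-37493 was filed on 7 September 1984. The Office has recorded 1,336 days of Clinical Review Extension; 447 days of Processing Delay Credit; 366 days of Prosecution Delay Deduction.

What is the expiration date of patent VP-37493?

Base term: filing date + 20 years → 7 September 2004.
Clinical Review Extension: +1336 days → 5 May 2008.
Processing Delay Credit: +447 days → 26 July 2009.
Prosecution Delay Deduction: −366 days → 25 July 2008.

July 25, 2008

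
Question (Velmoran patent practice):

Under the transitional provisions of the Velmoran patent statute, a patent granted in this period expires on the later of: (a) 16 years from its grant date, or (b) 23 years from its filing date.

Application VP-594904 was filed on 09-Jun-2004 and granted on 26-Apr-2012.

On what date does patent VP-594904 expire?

(a) grant + 16 years → 26 April 2028.
(b) filing + 23 years → 9 June 2027.
Later of the two: 26 April 2028.

April 26, 2028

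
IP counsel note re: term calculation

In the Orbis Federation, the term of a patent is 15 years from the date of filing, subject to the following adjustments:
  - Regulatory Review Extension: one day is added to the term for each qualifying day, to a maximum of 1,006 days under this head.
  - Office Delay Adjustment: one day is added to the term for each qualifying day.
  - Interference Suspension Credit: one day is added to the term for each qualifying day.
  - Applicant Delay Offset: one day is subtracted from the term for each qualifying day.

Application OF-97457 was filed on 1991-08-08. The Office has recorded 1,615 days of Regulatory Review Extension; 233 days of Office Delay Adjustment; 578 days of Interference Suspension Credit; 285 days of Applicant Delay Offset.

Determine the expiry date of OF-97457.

Base term: filing date + 15 years → 8 August 2006.
Regulatory Review Extension: 1615 days claimed exceeds the 1006-day cap, so +1006 days → 10 May 2009.
Office Delay Adjustment: +233 days → 29 December 2009.
Interference Suspension Credit: +578 days → 30 July 2011.
Applicant Delay Offset: −285 days → 18 October 2010.

2010-10-18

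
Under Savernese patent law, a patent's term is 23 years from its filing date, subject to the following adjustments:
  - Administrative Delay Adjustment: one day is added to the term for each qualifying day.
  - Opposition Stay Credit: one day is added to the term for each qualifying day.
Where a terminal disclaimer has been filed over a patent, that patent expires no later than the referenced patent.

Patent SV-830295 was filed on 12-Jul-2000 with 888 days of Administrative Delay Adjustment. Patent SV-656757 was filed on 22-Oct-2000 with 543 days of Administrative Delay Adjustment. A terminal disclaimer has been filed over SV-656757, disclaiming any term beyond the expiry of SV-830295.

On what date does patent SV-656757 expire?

2025-04-17

Natural term of SV-656757:
  Base: filing + 23 years → 22 October 2023.
  Administrative Delay Adjustment: +543 days → 17 April 2025.
Expiry of referenced patent SV-830295:
  Base: filing + 23 years → 12 July 2023.
  Administrative Delay Adjustment: +888 days → 16 December 2025.
Terminal disclaimer: SV-656757 expires on the earlier of 17 April 2025 and 16 December 2025.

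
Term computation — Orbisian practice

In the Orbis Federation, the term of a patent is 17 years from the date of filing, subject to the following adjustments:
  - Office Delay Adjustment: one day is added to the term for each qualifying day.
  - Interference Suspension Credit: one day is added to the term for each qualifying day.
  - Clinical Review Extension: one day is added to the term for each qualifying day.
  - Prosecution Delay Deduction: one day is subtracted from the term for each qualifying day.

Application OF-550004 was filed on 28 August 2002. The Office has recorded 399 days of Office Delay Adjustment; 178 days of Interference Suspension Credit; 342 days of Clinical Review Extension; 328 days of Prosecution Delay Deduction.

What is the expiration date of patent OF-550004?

2021-04-10

Base term: filing date + 17 years → 28 August 2019.
Office Delay Adjustment: +399 days → 30 September 2020.
Interference Suspension Credit: +178 days → 27 March 2021.
Clinical Review Extension: +342 days → 4 March 2022.
Prosecution Delay Deduction: −328 days → 10 April 2021.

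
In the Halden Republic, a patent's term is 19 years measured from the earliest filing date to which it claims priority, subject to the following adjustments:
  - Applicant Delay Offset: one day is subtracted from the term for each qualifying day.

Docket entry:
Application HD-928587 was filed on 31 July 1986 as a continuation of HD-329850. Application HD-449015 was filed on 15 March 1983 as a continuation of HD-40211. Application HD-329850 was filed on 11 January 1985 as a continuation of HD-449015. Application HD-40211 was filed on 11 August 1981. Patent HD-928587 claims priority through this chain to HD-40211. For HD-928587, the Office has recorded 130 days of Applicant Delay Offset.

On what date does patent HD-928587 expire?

Earliest priority filing: 11 August 1981.
Base term: 11 August 1981 + 19 years → 11 August 2000.
Applicant Delay Offset: −130 days → 3 April 2000.

April 3, 2000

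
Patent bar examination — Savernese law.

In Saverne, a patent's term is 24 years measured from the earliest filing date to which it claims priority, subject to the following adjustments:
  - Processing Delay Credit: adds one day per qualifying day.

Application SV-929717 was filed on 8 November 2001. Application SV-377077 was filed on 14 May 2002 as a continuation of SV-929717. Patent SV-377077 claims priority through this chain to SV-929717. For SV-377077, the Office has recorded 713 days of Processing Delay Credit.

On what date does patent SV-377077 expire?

Earliest priority filing: 8 November 2001.
Base term: 8 November 2001 + 24 years → 8 November 2025.
Processing Delay Credit: +713 days → 22 October 2027.

October 22, 2027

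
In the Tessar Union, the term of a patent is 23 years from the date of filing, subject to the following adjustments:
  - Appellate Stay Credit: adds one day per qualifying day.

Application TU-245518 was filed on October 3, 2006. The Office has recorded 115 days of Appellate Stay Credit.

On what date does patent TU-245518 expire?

2030-01-26

Base term: filing date + 23 years → 3 October 2029.
Appellate Stay Credit: +115 days → 26 January 2030.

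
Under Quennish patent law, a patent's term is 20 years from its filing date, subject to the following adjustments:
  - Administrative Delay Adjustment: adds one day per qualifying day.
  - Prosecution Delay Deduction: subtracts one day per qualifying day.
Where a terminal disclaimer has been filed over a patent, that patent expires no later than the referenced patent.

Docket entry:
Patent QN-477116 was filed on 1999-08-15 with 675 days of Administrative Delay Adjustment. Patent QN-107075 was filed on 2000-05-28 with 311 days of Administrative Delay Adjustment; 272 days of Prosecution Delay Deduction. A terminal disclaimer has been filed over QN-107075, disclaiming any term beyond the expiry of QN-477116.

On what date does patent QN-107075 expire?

2020-07-06

Natural term of QN-107075:
  Base: filing + 20 years → 28 May 2020.
  Administrative Delay Adjustment: +311 days → 4 April 2021.
  Prosecution Delay Deduction: −272 days → 6 July 2020.
Expiry of referenced patent QN-477116:
  Base: filing + 20 years → 15 August 2019.
  Administrative Delay Adjustment: +675 days → 20 June 2021.
Terminal disclaimer: QN-107075 expires on the earlier of 6 July 2020 and 20 June 2021.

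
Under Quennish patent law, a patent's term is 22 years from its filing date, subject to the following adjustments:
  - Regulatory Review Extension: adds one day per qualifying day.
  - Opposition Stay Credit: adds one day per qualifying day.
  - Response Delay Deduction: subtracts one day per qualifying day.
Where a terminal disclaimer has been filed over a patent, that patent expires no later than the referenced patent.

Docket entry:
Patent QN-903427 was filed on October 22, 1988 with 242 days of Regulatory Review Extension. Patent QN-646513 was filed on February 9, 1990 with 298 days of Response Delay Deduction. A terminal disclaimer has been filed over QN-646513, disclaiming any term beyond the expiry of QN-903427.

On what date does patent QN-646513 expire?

April 17, 2011

Natural term of QN-646513:
  Base: filing + 22 years → 9 February 2012.
  Response Delay Deduction: −298 days → 17 April 2011.
Expiry of referenced patent QN-903427:
  Base: filing + 22 years → 22 October 2010.
  Regulatory Review Extension: +242 days → 21 June 2011.
Terminal disclaimer: QN-646513 expires on the earlier of 17 April 2011 and 21 June 2011.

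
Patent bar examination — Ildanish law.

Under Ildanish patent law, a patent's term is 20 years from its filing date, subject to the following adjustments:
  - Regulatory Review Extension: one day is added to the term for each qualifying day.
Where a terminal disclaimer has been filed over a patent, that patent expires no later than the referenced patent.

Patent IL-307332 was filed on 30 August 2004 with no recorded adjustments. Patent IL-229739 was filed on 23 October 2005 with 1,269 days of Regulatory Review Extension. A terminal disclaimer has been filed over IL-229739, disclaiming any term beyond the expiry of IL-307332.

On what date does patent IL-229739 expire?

2024-08-30

Natural term of IL-229739:
  Base: filing + 20 years → 23 October 2025.
  Regulatory Review Extension: +1269 days → 14 April 2029.
Expiry of referenced patent IL-307332:
  Base: filing + 20 years → 30 August 2024.
Terminal disclaimer: IL-229739 expires on the earlier of 14 April 2029 and 30 August 2024.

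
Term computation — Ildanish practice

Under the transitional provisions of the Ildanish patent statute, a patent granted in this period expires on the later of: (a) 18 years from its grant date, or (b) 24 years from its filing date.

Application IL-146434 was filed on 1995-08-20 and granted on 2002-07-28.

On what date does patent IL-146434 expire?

2020-07-28

(a) grant + 18 years → 28 July 2020.
(b) filing + 24 years → 20 August 2019.
Later of the two: 28 July 2020.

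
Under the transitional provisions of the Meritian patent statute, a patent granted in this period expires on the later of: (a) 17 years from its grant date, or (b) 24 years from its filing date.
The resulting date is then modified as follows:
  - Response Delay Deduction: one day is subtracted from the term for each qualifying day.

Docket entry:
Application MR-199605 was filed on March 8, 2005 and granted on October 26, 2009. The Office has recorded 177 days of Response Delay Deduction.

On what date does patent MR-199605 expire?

(a) grant + 17 years → 26 October 2026.
(b) filing + 24 years → 8 March 2029.
Later of the two: 8 March 2029.
Response Delay Deduction: −177 days → 12 September 2028.

2028-09-12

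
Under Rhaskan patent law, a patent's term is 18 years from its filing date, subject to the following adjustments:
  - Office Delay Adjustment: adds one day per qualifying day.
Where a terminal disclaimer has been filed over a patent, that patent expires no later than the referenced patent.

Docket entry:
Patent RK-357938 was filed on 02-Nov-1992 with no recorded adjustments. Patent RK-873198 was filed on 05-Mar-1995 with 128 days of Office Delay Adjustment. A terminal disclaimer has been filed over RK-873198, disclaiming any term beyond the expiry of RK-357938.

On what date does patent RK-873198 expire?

Natural term of RK-873198:
  Base: filing + 18 years → 5 March 2013.
  Office Delay Adjustment: +128 days → 11 July 2013.
Expiry of referenced patent RK-357938:
  Base: filing + 18 years → 2 November 2010.
Terminal disclaimer: RK-873198 expires on the earlier of 11 July 2013 and 2 November 2010.

2010-11-02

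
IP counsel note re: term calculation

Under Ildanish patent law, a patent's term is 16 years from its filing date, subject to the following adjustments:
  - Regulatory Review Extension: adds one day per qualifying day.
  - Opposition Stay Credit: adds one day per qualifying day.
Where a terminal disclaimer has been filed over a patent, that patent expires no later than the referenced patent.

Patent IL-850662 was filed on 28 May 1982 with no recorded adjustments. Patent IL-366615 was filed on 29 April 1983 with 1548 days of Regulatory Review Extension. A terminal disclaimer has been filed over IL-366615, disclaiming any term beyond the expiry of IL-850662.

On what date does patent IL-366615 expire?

Natural term of IL-366615:
  Base: filing + 16 years → 29 April 1999.
  Regulatory Review Extension: +1548 days → 25 July 2003.
Expiry of referenced patent IL-850662:
  Base: filing + 16 years → 28 May 1998.
Terminal disclaimer: IL-366615 expires on the earlier of 25 July 2003 and 28 May 1998.

May 28, 1998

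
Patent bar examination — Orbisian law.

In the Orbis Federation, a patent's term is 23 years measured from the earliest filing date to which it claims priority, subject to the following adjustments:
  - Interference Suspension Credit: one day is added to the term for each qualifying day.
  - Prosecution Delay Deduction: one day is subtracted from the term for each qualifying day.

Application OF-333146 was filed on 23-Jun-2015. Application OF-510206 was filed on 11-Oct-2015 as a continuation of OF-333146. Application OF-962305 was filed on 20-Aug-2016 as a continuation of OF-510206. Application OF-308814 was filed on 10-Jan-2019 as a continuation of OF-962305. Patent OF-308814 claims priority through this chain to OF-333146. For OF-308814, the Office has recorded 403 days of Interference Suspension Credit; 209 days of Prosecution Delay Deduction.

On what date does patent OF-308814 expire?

Earliest priority filing: 23 June 2015.
Base term: 23 June 2015 + 23 years → 23 June 2038.
Interference Suspension Credit: +403 days → 31 July 2039.
Prosecution Delay Deduction: −209 days → 3 January 2039.

2039-01-03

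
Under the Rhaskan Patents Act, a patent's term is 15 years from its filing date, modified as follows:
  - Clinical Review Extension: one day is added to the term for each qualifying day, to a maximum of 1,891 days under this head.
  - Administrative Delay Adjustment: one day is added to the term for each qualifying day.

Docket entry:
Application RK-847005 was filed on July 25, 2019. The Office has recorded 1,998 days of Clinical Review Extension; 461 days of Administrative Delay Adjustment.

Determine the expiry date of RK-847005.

2041-01-01

Base term: filing date + 15 years → 25 July 2034.
Clinical Review Extension: 1998 days claimed exceeds the 1891-day cap, so +1891 days → 28 September 2039.
Administrative Delay Adjustment: +461 days → 1 January 2041.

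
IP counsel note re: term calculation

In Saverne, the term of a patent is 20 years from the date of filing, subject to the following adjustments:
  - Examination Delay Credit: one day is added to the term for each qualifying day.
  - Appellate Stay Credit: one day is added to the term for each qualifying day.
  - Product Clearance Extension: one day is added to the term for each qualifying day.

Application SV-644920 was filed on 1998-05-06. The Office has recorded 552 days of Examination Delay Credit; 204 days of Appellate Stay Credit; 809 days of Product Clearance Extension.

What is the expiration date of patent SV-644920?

2022-08-18

Base term: filing date + 20 years → 6 May 2018.
Examination Delay Credit: +552 days → 9 November 2019.
Appellate Stay Credit: +204 days → 31 May 2020.
Product Clearance Extension: +809 days → 18 August 2022.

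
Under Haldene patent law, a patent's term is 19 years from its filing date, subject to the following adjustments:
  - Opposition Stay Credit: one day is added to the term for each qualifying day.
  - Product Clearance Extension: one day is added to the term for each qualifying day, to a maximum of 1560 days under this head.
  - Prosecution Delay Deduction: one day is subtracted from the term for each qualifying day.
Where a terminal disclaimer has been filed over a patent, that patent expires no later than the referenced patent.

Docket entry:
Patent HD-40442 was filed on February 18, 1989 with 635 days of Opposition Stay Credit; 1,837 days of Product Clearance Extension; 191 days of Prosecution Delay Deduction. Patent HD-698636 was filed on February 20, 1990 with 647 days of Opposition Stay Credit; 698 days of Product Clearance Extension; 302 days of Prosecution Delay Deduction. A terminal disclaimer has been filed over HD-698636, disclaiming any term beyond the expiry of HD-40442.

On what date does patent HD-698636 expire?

Natural term of HD-698636:
  Base: filing + 19 years → 20 February 2009.
  Opposition Stay Credit: +647 days → 29 November 2010.
  Product Clearance Extension: 698 days (within the 1560-day cap) → +698 days → 27 October 2012.
  Prosecution Delay Deduction: −302 days → 30 December 2011.
Expiry of referenced patent HD-40442:
  Base: filing + 19 years → 18 February 2008.
  Opposition Stay Credit: +635 days → 14 November 2009.
  Product Clearance Extension: 1837 days claimed exceeds the 1560-day cap, so +1560 days → 21 February 2014.
  Prosecution Delay Deduction: −191 days → 14 August 2013.
Terminal disclaimer: HD-698636 expires on the earlier of 30 December 2011 and 14 August 2013.

December 30, 2011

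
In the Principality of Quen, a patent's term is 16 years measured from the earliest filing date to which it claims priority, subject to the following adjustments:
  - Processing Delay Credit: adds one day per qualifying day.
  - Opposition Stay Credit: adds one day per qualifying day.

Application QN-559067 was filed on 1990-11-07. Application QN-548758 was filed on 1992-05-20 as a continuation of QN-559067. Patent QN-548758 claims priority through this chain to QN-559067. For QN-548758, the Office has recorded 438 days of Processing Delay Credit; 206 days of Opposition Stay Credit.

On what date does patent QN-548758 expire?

2008-08-12

Earliest priority filing: 7 November 1990.
Base term: 7 November 1990 + 16 years → 7 November 2006.
Processing Delay Credit: +438 days → 19 January 2008.
Opposition Stay Credit: +206 days → 12 August 2008.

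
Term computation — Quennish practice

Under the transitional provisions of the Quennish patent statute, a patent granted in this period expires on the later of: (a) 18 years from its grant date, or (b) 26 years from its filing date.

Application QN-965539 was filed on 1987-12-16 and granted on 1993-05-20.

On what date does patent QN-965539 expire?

December 16, 2013

(a) grant + 18 years → 20 May 2011.
(b) filing + 26 years → 16 December 2013.
Later of the two: 16 December 2013.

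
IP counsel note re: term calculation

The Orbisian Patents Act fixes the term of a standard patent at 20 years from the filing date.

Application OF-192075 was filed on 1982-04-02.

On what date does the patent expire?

2002-04-02

Filing date + 20 years → 2 April 2002.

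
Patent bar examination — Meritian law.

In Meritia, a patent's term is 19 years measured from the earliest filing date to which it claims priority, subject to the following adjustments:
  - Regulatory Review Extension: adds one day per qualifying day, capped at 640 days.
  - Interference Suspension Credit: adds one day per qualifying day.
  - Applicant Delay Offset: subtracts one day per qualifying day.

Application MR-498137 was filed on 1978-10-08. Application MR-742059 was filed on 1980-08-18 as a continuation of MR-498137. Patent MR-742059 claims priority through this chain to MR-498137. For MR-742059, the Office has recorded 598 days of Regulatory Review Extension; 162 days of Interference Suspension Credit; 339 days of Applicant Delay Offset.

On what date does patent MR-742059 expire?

Earliest priority filing: 8 October 1978.
Base term: 8 October 1978 + 19 years → 8 October 1997.
Regulatory Review Extension: 598 days (within the 640-day cap) → +598 days → 29 May 1999.
Interference Suspension Credit: +162 days → 7 November 1999.
Applicant Delay Offset: −339 days → 3 December 1998.

December 3, 1998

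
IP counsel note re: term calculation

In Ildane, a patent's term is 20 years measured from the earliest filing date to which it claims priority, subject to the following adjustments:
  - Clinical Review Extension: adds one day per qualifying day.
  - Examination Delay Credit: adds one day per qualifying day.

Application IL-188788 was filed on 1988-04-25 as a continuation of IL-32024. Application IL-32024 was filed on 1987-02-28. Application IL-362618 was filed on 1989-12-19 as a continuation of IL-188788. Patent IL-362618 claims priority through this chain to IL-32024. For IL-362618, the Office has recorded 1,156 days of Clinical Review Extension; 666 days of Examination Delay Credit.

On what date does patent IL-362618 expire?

Earliest priority filing: 28 February 1987.
Base term: 28 February 1987 + 20 years → 28 February 2007.
Clinical Review Extension: +1156 days → 29 April 2010.
Examination Delay Credit: +666 days → 24 February 2012.

February 24, 2012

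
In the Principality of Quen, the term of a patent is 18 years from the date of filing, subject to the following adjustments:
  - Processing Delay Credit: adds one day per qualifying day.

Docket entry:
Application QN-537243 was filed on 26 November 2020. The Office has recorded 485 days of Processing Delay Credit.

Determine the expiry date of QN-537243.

March 25, 2040

Base term: filing date + 18 years → 26 November 2038.
Processing Delay Credit: +485 days → 25 March 2040.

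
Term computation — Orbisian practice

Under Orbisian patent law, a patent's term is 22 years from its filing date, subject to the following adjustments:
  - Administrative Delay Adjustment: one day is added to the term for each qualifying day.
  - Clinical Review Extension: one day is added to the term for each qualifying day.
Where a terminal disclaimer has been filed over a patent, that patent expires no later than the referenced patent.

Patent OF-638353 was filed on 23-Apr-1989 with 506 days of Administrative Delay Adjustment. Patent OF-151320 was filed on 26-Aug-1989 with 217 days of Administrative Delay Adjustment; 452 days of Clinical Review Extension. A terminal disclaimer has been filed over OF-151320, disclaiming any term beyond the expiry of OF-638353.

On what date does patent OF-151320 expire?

2012-09-10

Natural term of OF-151320:
  Base: filing + 22 years → 26 August 2011.
  Administrative Delay Adjustment: +217 days → 30 March 2012.
  Clinical Review Extension: +452 days → 25 June 2013.
Expiry of referenced patent OF-638353:
  Base: filing + 22 years → 23 April 2011.
  Administrative Delay Adjustment: +506 days → 10 September 2012.
Terminal disclaimer: OF-151320 expires on the earlier of 25 June 2013 and 10 September 2012.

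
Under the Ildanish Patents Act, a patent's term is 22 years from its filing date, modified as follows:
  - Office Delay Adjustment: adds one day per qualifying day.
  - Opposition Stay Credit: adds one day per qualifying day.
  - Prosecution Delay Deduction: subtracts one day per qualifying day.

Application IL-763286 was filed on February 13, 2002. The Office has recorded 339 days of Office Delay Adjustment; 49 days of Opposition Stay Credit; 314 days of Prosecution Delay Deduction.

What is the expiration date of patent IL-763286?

2024-04-27

Base term: filing date + 22 years → 13 February 2024.
Office Delay Adjustment: +339 days → 17 January 2025.
Opposition Stay Credit: +49 days → 7 March 2025.
Prosecution Delay Deduction: −314 days → 27 April 2024.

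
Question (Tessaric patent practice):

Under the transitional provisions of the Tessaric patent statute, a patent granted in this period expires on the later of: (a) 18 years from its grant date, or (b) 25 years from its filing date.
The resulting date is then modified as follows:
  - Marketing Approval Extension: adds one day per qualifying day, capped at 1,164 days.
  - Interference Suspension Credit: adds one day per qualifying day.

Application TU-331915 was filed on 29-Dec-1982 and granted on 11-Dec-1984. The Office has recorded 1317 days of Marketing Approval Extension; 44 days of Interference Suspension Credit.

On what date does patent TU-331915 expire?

(a) grant + 18 years → 11 December 2002.
(b) filing + 25 years → 29 December 2007.
Later of the two: 29 December 2007.
Marketing Approval Extension: 1317 days claimed exceeds the 1164-day cap, so +1164 days → 7 March 2011.
Interference Suspension Credit: +44 days → 20 April 2011.

April 20, 2011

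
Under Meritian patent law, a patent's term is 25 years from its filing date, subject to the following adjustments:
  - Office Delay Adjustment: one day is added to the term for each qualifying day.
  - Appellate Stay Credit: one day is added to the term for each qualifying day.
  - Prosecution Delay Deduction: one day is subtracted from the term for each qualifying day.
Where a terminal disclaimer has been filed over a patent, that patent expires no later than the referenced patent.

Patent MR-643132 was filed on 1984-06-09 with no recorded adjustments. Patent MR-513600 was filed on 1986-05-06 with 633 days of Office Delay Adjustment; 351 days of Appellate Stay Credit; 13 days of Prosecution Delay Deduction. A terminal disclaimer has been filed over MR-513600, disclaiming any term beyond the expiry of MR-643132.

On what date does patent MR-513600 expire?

June 9, 2009

Natural term of MR-513600:
  Base: filing + 25 years → 6 May 2011.
  Office Delay Adjustment: +633 days → 28 January 2013.
  Appellate Stay Credit: +351 days → 14 January 2014.
  Prosecution Delay Deduction: −13 days → 1 January 2014.
Expiry of referenced patent MR-643132:
  Base: filing + 25 years → 9 June 2009.
Terminal disclaimer: MR-513600 expires on the earlier of 1 January 2014 and 9 June 2009.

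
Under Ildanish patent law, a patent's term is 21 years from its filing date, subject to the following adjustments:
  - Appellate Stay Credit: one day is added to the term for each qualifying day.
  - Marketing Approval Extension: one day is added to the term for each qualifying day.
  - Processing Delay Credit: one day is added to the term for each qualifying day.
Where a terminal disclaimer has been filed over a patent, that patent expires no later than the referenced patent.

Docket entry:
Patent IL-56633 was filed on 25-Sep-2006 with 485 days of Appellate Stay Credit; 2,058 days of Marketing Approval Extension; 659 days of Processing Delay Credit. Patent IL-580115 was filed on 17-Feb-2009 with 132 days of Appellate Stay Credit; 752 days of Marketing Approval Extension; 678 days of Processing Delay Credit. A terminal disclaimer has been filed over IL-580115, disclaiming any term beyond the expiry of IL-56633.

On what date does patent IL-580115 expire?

Natural term of IL-580115:
  Base: filing + 21 years → 17 February 2030.
  Appellate Stay Credit: +132 days → 29 June 2030.
  Marketing Approval Extension: +752 days → 20 July 2032.
  Processing Delay Credit: +678 days → 29 May 2034.
Expiry of referenced patent IL-56633:
  Base: filing + 21 years → 25 September 2027.
  Appellate Stay Credit: +485 days → 22 January 2029.
  Marketing Approval Extension: +2058 days → 11 September 2034.
  Processing Delay Credit: +659 days → 1 July 2036.
Terminal disclaimer: IL-580115 expires on the earlier of 29 May 2034 and 1 July 2036.

May 29, 2034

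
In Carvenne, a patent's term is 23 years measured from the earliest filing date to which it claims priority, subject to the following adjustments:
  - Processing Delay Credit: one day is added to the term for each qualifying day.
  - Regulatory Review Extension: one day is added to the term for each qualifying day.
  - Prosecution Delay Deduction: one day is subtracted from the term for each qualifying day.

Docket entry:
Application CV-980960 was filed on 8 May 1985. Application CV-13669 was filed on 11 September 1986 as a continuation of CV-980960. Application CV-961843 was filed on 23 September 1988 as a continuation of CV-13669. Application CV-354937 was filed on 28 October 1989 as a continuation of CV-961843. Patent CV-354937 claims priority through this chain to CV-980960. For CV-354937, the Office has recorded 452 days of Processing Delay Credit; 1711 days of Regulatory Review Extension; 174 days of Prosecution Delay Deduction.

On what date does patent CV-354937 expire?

2013-10-18

Earliest priority filing: 8 May 1985.
Base term: 8 May 1985 + 23 years → 8 May 2008.
Processing Delay Credit: +452 days → 3 August 2009.
Regulatory Review Extension: +1711 days → 10 April 2014.
Prosecution Delay Deduction: −174 days → 18 October 2013.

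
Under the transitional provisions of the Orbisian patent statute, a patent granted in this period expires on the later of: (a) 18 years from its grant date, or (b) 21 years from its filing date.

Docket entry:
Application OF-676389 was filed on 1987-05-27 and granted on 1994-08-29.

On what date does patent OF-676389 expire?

(a) grant + 18 years → 29 August 2012.
(b) filing + 21 years → 27 May 2008.
Later of the two: 29 August 2012.

August 29, 2012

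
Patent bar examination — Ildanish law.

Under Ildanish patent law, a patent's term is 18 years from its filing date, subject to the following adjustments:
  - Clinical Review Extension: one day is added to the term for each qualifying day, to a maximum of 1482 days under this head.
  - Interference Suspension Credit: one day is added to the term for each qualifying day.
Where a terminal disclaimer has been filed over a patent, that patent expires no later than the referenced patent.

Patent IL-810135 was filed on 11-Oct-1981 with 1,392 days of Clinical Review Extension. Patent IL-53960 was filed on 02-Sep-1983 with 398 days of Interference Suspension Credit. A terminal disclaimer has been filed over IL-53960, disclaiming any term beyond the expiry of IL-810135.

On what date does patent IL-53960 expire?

2002-10-05

Natural term of IL-53960:
  Base: filing + 18 years → 2 September 2001.
  Interference Suspension Credit: +398 days → 5 October 2002.
Expiry of referenced patent IL-810135:
  Base: filing + 18 years → 11 October 1999.
  Clinical Review Extension: 1392 days (within the 1482-day cap) → +1392 days → 3 August 2003.
Terminal disclaimer: IL-53960 expires on the earlier of 5 October 2002 and 3 August 2003.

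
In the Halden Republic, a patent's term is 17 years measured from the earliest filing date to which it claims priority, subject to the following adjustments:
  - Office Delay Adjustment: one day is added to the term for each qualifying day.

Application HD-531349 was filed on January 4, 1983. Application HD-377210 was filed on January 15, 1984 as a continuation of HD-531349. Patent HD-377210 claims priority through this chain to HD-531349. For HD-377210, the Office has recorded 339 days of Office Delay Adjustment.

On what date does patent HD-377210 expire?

Earliest priority filing: 4 January 1983.
Base term: 4 January 1983 + 17 years → 4 January 2000.
Office Delay Adjustment: +339 days → 8 December 2000.

December 8, 2000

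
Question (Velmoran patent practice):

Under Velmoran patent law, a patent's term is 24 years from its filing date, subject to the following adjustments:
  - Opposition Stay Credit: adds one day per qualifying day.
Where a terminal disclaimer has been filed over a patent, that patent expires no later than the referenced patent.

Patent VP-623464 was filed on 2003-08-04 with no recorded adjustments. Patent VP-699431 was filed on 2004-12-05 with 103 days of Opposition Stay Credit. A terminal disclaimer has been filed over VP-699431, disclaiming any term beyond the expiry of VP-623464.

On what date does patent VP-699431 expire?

2027-08-04

Natural term of VP-699431:
  Base: filing + 24 years → 5 December 2028.
  Opposition Stay Credit: +103 days → 18 March 2029.
Expiry of referenced patent VP-623464:
  Base: filing + 24 years → 4 August 2027.
Terminal disclaimer: VP-699431 expires on the earlier of 18 March 2029 and 4 August 2027.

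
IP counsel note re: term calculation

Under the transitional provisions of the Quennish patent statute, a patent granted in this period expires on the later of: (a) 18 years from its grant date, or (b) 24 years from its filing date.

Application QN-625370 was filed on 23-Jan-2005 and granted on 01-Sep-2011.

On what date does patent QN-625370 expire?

(a) grant + 18 years → 1 September 2029.
(b) filing + 24 years → 23 January 2029.
Later of the two: 1 September 2029.

September 1, 2029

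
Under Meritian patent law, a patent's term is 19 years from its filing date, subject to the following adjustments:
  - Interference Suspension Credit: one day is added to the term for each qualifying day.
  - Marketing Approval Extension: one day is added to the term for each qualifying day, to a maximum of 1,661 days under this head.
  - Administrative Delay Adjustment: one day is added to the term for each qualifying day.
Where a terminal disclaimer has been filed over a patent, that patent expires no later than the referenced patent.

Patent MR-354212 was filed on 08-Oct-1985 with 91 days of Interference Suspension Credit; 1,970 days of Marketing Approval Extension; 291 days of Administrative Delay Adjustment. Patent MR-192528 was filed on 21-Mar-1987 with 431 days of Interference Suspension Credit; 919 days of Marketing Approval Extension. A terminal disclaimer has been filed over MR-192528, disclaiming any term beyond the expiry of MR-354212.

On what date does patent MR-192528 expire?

Natural term of MR-192528:
  Base: filing + 19 years → 21 March 2006.
  Interference Suspension Credit: +431 days → 26 May 2007.
  Marketing Approval Extension: 919 days (within the 1661-day cap) → +919 days → 30 November 2009.
Expiry of referenced patent MR-354212:
  Base: filing + 19 years → 8 October 2004.
  Interference Suspension Credit: +91 days → 7 January 2005.
  Marketing Approval Extension: 1970 days claimed exceeds the 1661-day cap, so +1661 days → 26 July 2009.
  Administrative Delay Adjustment: +291 days → 13 May 2010.
Terminal disclaimer: MR-192528 expires on the earlier of 30 November 2009 and 13 May 2010.

November 30, 2009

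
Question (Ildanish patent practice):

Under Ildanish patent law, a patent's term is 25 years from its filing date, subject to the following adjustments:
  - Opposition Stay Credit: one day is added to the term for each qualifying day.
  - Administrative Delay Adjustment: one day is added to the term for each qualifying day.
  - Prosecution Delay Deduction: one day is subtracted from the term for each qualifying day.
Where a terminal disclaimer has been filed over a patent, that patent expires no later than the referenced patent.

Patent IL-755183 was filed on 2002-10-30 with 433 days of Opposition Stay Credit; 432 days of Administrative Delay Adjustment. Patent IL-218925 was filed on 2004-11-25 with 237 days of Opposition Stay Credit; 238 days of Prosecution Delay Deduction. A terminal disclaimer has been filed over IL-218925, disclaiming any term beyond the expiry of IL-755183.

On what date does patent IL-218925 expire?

November 24, 2029

Natural term of IL-218925:
  Base: filing + 25 years → 25 November 2029.
  Opposition Stay Credit: +237 days → 20 July 2030.
  Prosecution Delay Deduction: −238 days → 24 November 2029.
Expiry of referenced patent IL-755183:
  Base: filing + 25 years → 30 October 2027.
  Opposition Stay Credit: +433 days → 5 January 2029.
  Administrative Delay Adjustment: +432 days → 13 March 2030.
Terminal disclaimer: IL-218925 expires on the earlier of 24 November 2029 and 13 March 2030.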